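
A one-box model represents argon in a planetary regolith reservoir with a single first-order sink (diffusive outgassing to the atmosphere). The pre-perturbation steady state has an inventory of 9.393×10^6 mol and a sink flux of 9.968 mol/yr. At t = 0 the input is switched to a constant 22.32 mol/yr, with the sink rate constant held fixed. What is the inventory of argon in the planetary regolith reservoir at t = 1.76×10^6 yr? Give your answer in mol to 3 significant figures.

Residence time τ = M₀/F₀ = 942300 yr. The eventual steady state is M_∞ = M₀·(F₁/F₀) = 9.393×10^6 × 22.32/9.968 = 2.1032×10^7 mol.
The anomaly ΔM(t) = M(t) − M_∞ decays as ΔM₀·e^(−t/τ) with ΔM₀ = 9.393×10^6 − 2.1032×10^7 = −1.164×10^7 mol.
At t = 1.76×10^6 yr, e^(−t/τ) = e^(−1.868) = 0.1545, so ΔM = −1.798×10^6 mol and M = 2.1032×10^7 − 1.798×10^6 = 1.9235×10^7 mol.

1.92×10^7 mol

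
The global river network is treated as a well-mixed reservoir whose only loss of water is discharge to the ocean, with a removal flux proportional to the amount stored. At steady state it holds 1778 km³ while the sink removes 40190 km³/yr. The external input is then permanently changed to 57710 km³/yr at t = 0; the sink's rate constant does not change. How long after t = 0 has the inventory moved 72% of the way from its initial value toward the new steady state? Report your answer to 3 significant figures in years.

0.0563 yr

τ = M₀/F₀ = 1778/40190 = 0.04424 yr.
The remaining gap fraction is e^(−t/τ); 72% covered ⇒ e^(−t/τ) = 0.280.
t = −τ ln(0.280) = 0.04424 × 1.273 = 0.05632 yr.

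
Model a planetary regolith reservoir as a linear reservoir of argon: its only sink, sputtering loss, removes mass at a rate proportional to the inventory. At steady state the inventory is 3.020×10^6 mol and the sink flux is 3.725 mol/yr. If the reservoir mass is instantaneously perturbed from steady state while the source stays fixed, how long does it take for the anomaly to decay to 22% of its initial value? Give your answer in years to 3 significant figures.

For a linear reservoir the anomaly decays as exp(−t/τ) with τ = M/F = 3.020×10^6/3.725 = 810700 yr.
exp(−t/τ) = 0.22 ⇒ t = −τ ln(0.22) = 810700 × 1.514 = 1.228×10^6 yr.

1.23×10^6 yr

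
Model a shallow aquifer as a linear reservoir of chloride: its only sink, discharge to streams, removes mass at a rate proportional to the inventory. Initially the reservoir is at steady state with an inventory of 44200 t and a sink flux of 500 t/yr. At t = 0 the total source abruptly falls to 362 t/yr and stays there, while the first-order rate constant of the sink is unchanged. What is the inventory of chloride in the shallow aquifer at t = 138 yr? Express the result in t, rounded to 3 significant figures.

34600 t

The sink rate constant is k = F₀/M₀ = 500/44200 = 0.01131 yr⁻¹.
Solving dM/dt = F₁ − kM with M(0) = M₀ gives M(t) = F₁/k + (M₀ − F₁/k)·e^(−kt).
F₁/k = 362/0.01131 = 32001 t; kt = 0.01131 × 138 = 1.561, e^(−kt) = 0.2099.
M(138) = 32001 + (44200 − 32001) × 0.2099 = 32001 + 2561 = 34562 t.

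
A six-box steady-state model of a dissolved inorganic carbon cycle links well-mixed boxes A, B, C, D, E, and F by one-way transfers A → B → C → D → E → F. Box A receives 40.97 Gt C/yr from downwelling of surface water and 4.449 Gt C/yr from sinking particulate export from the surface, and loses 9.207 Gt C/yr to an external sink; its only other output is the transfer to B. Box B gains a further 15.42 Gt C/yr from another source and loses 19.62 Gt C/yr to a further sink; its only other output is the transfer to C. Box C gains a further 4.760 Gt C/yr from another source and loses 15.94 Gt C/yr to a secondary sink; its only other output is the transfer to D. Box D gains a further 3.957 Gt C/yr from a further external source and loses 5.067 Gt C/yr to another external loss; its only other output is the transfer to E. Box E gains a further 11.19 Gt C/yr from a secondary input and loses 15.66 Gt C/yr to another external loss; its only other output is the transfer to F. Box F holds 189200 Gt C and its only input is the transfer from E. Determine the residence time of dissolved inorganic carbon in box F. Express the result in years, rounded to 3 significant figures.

Box A: F(A→B) = (40.97 + 4.449) − 9.207 = 36.212 Gt C/yr.
Box B: F(B→C) = (36.212 + 15.42) − 19.62 = 32.012 Gt C/yr.
Box C: F(C→D) = (32.012 + 4.760) − 15.94 = 20.832 Gt C/yr.
Box D: F(D→E) = (20.832 + 3.957) − 5.067 = 19.722 Gt C/yr.
Box E: F(E→F) = (19.722 + 11.19) − 15.66 = 15.252 Gt C/yr.
Box F throughput = its input = 15.252 Gt C/yr; τ = 189200 / 15.252 = 12400 yr.

12400 yr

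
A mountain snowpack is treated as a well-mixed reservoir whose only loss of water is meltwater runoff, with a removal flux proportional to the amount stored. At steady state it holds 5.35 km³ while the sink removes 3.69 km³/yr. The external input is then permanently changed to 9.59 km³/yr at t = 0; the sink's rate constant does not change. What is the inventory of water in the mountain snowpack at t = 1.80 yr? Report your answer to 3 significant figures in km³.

The sink rate constant is k = F₀/M₀ = 3.69/5.35 = 0.6897 yr⁻¹.
Solving dM/dt = F₁ − kM with M(0) = M₀ gives M(t) = F₁/k + (M₀ − F₁/k)·e^(−kt).
F₁/k = 9.59/0.6897 = 13.904 km³; kt = 0.6897 × 1.80 = 1.241, e^(−kt) = 0.2890.
M(1.80) = 13.904 + (5.35 − 13.904) × 0.2890 = 13.904 − 2.472 = 11.432 km³.

11.4 km³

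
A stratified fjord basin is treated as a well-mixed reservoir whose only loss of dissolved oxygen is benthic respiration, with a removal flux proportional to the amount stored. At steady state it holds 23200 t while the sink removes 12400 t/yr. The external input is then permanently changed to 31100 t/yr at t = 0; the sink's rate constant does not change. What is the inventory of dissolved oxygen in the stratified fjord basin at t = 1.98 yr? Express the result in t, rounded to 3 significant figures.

Residence time τ = M₀/F₀ = 1.871 yr. The eventual steady state is M_∞ = M₀·(F₁/F₀) = 23200 × 31100/12400 = 58187 t.
The anomaly ΔM(t) = M(t) − M_∞ decays as ΔM₀·e^(−t/τ) with ΔM₀ = 23200 − 58187 = −34990 t.
At t = 1.98 yr, e^(−t/τ) = e^(−1.058) = 0.3471, so ΔM = −12140 t and M = 58187 − 12140 = 46045 t.

46000 t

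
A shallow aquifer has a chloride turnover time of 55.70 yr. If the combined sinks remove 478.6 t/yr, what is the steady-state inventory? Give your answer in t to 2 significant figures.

27000 t

τ = M/F ⇒ M = τ × F = 55.70 × 478.6 = 26660 t.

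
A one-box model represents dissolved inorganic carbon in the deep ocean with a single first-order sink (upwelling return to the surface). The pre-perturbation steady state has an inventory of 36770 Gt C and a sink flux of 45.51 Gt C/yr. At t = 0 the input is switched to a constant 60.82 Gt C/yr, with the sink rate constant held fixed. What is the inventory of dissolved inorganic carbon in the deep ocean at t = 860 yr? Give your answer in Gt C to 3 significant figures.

The sink rate constant is k = F₀/M₀ = 45.51/36770 = 0.001238 yr⁻¹.
Solving dM/dt = F₁ − kM with M(0) = M₀ gives M(t) = F₁/k + (M₀ − F₁/k)·e^(−kt).
F₁/k = 60.82/0.001238 = 49140 Gt C; kt = 0.001238 × 860 = 1.064, e^(−kt) = 0.3449.
M(860) = 49140 + (36770 − 49140) × 0.3449 = 49140 − 4267 = 44873 Gt C.

44900 Gt C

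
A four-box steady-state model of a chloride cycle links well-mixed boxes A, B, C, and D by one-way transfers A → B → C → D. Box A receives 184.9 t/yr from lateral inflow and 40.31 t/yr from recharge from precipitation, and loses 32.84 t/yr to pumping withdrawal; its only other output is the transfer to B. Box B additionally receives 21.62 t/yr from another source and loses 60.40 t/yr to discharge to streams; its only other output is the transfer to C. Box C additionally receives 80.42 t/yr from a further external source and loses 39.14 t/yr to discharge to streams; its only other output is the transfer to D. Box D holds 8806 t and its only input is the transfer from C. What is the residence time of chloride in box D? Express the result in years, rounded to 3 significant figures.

45.2 yr

Box A: F(A→B) = (184.9 + 40.31) − 32.84 = 192.37 t/yr.
Box B: F(B→C) = (192.37 + 21.62) − 60.40 = 153.59 t/yr.
Box C: F(C→D) = (153.59 + 80.42) − 39.14 = 194.87 t/yr.
Box D throughput = its input = 194.87 t/yr; τ = 8806 / 194.87 = 45.19 yr.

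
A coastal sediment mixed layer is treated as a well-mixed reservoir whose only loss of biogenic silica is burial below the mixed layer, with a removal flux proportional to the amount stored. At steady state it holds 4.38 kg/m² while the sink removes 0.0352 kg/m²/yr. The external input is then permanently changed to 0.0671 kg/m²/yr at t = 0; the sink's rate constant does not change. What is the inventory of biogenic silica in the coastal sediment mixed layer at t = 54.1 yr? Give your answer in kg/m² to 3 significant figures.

5.78 kg/m²

The sink rate constant is k = F₀/M₀ = 0.0352/4.38 = 0.008037 yr⁻¹.
Solving dM/dt = F₁ − kM with M(0) = M₀ gives M(t) = F₁/k + (M₀ − F₁/k)·e^(−kt).
F₁/k = 0.0671/0.008037 = 8.3494 kg/m²; kt = 0.008037 × 54.1 = 0.4348, e^(−kt) = 0.6474.
M(54.1) = 8.3494 + (4.38 − 8.3494) × 0.6474 = 8.3494 − 2.570 = 5.7796 kg/m².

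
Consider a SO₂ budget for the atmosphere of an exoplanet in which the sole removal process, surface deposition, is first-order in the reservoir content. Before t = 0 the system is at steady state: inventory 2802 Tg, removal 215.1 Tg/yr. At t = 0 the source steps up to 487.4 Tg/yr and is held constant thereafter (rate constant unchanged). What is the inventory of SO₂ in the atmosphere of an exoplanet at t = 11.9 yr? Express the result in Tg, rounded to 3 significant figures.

4930 Tg

Residence time τ = M₀/F₀ = 13.03 yr. The eventual steady state is M_∞ = M₀·(F₁/F₀) = 2802 × 487.4/215.1 = 6349.1 Tg.
The anomaly ΔM(t) = M(t) − M_∞ decays as ΔM₀·e^(−t/τ) with ΔM₀ = 2802 − 6349.1 = −3547 Tg.
At t = 11.9 yr, e^(−t/τ) = e^(−0.9135) = 0.4011, so ΔM = −1423 Tg and M = 6349.1 − 1423 = 4926.3 Tg.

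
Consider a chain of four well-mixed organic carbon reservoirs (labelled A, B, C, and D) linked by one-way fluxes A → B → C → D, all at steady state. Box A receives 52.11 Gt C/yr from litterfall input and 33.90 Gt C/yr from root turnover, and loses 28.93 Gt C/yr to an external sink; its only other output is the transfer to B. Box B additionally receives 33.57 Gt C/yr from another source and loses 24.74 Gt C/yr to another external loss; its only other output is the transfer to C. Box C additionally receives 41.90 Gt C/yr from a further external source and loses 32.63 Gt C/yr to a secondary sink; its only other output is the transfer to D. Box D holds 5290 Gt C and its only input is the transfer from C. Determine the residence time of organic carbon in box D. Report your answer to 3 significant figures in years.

Box A: F(A→B) = (52.11 + 33.90) − 28.93 = 57.080 Gt C/yr.
Box B: F(B→C) = (57.080 + 33.57) − 24.74 = 65.910 Gt C/yr.
Box C: F(C→D) = (65.910 + 41.90) − 32.63 = 75.180 Gt C/yr.
Box D throughput = its input = 75.180 Gt C/yr; τ = 5290 / 75.180 = 70.36 yr.

70.4 yr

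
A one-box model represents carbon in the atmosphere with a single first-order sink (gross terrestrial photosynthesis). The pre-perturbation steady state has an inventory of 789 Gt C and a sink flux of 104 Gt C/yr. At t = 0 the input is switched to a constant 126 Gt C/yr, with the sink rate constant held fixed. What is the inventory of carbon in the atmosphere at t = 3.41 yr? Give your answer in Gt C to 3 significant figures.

849 Gt C

The sink rate constant is k = F₀/M₀ = 104/789 = 0.1318 yr⁻¹.
Solving dM/dt = F₁ − kM with M(0) = M₀ gives M(t) = F₁/k + (M₀ − F₁/k)·e^(−kt).
F₁/k = 126/0.1318 = 955.90 Gt C; kt = 0.1318 × 3.41 = 0.4495, e^(−kt) = 0.6380.
M(3.41) = 955.90 + (789 − 955.90) × 0.6380 = 955.90 − 106.5 = 849.43 Gt C.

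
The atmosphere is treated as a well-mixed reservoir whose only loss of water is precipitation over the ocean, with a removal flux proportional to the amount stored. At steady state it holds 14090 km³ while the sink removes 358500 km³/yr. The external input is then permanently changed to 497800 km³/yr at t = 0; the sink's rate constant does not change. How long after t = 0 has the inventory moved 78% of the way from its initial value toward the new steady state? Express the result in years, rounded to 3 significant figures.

0.0595 yr

τ = M₀/F₀ = 14090/358500 = 0.03930 yr.
The remaining gap fraction is e^(−t/τ); 78% covered ⇒ e^(−t/τ) = 0.220.
t = −τ ln(0.220) = 0.03930 × 1.514 = 0.05951 yr.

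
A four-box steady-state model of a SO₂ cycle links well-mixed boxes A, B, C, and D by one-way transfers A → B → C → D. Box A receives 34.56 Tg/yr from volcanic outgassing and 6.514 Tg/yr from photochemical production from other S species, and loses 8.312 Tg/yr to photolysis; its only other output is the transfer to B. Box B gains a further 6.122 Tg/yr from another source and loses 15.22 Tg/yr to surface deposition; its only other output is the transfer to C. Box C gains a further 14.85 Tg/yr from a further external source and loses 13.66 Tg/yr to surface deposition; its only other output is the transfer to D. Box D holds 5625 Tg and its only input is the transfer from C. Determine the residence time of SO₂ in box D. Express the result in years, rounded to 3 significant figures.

Box A: F(A→B) = (34.56 + 6.514) − 8.312 = 32.762 Tg/yr.
Box B: F(B→C) = (32.762 + 6.122) − 15.22 = 23.664 Tg/yr.
Box C: F(C→D) = (23.664 + 14.85) − 13.66 = 24.854 Tg/yr.
Box D throughput = its input = 24.854 Tg/yr; τ = 5625 / 24.854 = 226.3 yr.

226 yr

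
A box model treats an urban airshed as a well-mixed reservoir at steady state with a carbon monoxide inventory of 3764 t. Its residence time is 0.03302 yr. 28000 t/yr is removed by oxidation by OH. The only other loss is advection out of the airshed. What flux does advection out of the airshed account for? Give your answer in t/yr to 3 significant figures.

Total removal F = M/τ = 3764 / 0.03302 = 114000 t/yr.
Advection out of the airshed = F − (28000) = 114000 − 28000 = 85990 t/yr.

86000 t/yr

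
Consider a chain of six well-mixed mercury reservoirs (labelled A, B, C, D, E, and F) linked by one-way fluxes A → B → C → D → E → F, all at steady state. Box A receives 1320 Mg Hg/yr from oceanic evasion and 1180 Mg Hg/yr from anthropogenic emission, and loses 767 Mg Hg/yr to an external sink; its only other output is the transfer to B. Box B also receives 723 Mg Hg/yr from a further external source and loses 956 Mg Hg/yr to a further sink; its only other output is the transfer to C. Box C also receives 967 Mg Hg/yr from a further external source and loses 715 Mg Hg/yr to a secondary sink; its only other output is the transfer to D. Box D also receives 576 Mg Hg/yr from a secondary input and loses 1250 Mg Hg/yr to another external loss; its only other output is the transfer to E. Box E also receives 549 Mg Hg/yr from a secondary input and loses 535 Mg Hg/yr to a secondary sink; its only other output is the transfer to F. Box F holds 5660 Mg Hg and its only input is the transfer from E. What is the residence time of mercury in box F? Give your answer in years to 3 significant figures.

Box A: F(A→B) = (1320 + 1180) − 767 = 1733.0 Mg Hg/yr.
Box B: F(B→C) = (1733.0 + 723) − 956 = 1500.0 Mg Hg/yr.
Box C: F(C→D) = (1500.0 + 967) − 715 = 1752.0 Mg Hg/yr.
Box D: F(D→E) = (1752.0 + 576) − 1250 = 1078.0 Mg Hg/yr.
Box E: F(E→F) = (1078.0 + 549) − 535 = 1092.0 Mg Hg/yr.
Box F throughput = its input = 1092.0 Mg Hg/yr; τ = 5660 / 1092.0 = 5.183 yr.

5.18 yr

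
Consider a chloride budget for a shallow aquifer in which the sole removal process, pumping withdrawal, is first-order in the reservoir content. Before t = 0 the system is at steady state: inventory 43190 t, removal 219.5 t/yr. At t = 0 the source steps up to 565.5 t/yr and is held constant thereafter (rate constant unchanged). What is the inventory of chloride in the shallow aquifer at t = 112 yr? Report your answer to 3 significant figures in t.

72700 t

The sink rate constant is k = F₀/M₀ = 219.5/43190 = 0.005082 yr⁻¹.
Solving dM/dt = F₁ − kM with M(0) = M₀ gives M(t) = F₁/k + (M₀ − F₁/k)·e^(−kt).
F₁/k = 565.5/0.005082 = 111270 t; kt = 0.005082 × 112 = 0.5692, e^(−kt) = 0.5660.
M(112) = 111270 + (43190 − 111270) × 0.5660 = 111270 − 38530 = 72739 t.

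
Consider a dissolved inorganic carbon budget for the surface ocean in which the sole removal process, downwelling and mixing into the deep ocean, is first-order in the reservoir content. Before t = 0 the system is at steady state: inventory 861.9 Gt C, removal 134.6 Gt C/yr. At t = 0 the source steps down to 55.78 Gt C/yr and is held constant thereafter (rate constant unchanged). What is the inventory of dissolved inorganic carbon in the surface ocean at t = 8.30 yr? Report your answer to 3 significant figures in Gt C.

τ = M₀/F₀ = 861.9/134.6 = 6.403 yr; rate constant k = 1/τ.
New steady state M_∞ = F₁/k = F₁·τ = 55.78 × 6.403 = 357.18 Gt C.
M(t) = M_∞ + (M₀ − M_∞)·e^(−t/τ); t/τ = 8.30/6.403 = 1.296, so e^(−t/τ) = 0.2736.
M(t) = 357.18 + 504.7 × 0.2736 = 495.26 Gt C.

495 Gt C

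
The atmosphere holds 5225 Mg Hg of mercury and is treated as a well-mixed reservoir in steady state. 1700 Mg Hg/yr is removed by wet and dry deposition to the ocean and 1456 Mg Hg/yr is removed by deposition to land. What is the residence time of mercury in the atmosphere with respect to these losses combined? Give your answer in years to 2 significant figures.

1.7 yr

Total removal = 1700 + 1456 = 3156.0 Mg Hg/yr.
τ = M / ΣF_out = 5225 / 3156.0 = 1.656 yr.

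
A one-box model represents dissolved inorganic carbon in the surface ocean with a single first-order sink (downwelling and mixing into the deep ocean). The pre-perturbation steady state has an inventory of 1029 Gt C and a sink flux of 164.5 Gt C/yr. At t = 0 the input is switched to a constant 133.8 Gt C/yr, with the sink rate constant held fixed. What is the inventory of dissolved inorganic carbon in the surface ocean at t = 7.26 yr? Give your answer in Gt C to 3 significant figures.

τ = M₀/F₀ = 1029/164.5 = 6.255 yr; rate constant k = 1/τ.
New steady state M_∞ = F₁/k = F₁·τ = 133.8 × 6.255 = 836.96 Gt C.
M(t) = M_∞ + (M₀ − M_∞)·e^(−t/τ); t/τ = 7.26/6.255 = 1.161, so e^(−t/τ) = 0.3133.
M(t) = 836.96 + 192.0 × 0.3133 = 897.13 Gt C.

897 Gt C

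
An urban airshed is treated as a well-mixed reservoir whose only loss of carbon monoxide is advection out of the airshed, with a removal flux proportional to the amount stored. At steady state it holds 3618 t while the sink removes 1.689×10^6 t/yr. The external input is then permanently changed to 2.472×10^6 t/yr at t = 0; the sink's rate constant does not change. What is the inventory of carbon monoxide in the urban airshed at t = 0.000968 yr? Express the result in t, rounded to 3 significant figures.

τ = M₀/F₀ = 3618/1.689×10^6 = 0.002142 yr; rate constant k = 1/τ.
New steady state M_∞ = F₁/k = F₁·τ = 2.472×10^6 × 0.002142 = 5295.3 t.
M(t) = M_∞ + (M₀ − M_∞)·e^(−t/τ); t/τ = 0.000968/0.002142 = 0.4519, so e^(−t/τ) = 0.6364.
M(t) = 5295.3 − 1677 × 0.6364 = 4227.8 t.

4230 t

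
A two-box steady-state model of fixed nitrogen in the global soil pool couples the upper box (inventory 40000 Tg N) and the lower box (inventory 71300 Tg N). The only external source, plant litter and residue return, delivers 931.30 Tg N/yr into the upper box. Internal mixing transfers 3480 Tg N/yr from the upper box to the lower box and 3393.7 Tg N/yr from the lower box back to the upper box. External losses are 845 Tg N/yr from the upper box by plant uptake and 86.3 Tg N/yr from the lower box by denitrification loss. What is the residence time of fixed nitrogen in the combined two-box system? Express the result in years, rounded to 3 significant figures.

For the system as a whole, the A↔B exchange is internal and contributes nothing to the throughput; only the external sinks remove mass.
M_total = 40000 + 71300 = 111300 Tg N.
ΣF_external_out = 845 + 86.3 = 931.30 Tg N/yr.
τ = M_total / ΣF_ext = 111300 / 931.30 = 119.5 yr.

120 yr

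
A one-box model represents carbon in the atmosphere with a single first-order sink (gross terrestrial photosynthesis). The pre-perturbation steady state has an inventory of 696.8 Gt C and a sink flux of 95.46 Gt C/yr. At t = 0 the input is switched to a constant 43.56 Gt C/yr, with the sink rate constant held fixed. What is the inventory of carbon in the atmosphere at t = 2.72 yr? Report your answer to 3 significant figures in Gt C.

Residence time τ = M₀/F₀ = 7.299 yr. The eventual steady state is M_∞ = M₀·(F₁/F₀) = 696.8 × 43.56/95.46 = 317.96 Gt C.
The anomaly ΔM(t) = M(t) − M_∞ decays as ΔM₀·e^(−t/τ) with ΔM₀ = 696.8 − 317.96 = 378.8 Gt C.
At t = 2.72 yr, e^(−t/τ) = e^(−0.3726) = 0.6889, so ΔM = 261.0 Gt C and M = 317.96 + 261.0 = 578.95 Gt C.

579 Gt C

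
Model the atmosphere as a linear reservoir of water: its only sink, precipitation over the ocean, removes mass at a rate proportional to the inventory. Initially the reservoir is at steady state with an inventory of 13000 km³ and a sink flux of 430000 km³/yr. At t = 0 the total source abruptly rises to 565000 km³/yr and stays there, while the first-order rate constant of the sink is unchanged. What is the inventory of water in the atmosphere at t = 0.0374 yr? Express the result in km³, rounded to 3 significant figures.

Residence time τ = M₀/F₀ = 0.03023 yr. The eventual steady state is M_∞ = M₀·(F₁/F₀) = 13000 × 565000/430000 = 17081 km³.
The anomaly ΔM(t) = M(t) − M_∞ decays as ΔM₀·e^(−t/τ) with ΔM₀ = 13000 − 17081 = −4081 km³.
At t = 0.0374 yr, e^(−t/τ) = e^(−1.237) = 0.2902, so ΔM = −1185 km³ and M = 17081 − 1185 = 15897 km³.

15900 km³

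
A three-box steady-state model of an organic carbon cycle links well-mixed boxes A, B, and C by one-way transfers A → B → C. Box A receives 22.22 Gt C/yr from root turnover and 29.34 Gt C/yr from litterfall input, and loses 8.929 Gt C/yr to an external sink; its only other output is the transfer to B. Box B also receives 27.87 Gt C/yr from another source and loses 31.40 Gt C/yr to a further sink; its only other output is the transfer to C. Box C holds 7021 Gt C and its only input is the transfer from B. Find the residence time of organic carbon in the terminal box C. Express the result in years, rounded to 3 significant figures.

Box A: F(A→B) = (22.22 + 29.34) − 8.929 = 42.631 Gt C/yr.
Box B: F(B→C) = (42.631 + 27.87) − 31.40 = 39.101 Gt C/yr.
Box C throughput = its input = 39.101 Gt C/yr; τ = 7021 / 39.101 = 179.6 yr.

180 yr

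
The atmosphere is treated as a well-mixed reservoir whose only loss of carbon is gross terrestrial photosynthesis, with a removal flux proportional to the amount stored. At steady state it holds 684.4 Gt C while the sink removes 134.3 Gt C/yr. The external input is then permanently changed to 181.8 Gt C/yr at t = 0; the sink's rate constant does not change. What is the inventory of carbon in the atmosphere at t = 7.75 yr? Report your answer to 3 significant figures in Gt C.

τ = M₀/F₀ = 684.4/134.3 = 5.096 yr; rate constant k = 1/τ.
New steady state M_∞ = F₁/k = F₁·τ = 181.8 × 5.096 = 926.46 Gt C.
M(t) = M_∞ + (M₀ − M_∞)·e^(−t/τ); t/τ = 7.75/5.096 = 1.521, so e^(−t/τ) = 0.2185.
M(t) = 926.46 − 242.1 × 0.2185 = 873.56 Gt C.

874 Gt C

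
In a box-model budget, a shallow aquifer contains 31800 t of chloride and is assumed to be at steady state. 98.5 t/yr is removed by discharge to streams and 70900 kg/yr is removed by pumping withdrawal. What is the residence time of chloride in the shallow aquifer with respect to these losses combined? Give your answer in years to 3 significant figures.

188 yr

Convert the pumping withdrawal flux: 70900 kg/yr = 70.90 t/yr.
Total removal = 98.50 + 70.90 = 169.40 t/yr.
τ = M / ΣF_out = 31800 / 169.40 = 187.7 yr.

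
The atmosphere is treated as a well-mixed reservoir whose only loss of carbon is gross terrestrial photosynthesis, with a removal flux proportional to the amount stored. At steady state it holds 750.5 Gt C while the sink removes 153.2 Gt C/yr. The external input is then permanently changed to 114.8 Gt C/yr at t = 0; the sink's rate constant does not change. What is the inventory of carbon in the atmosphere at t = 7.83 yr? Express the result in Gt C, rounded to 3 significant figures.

600 Gt C

τ = M₀/F₀ = 750.5/153.2 = 4.899 yr; rate constant k = 1/τ.
New steady state M_∞ = F₁/k = F₁·τ = 114.8 × 4.899 = 562.39 Gt C.
M(t) = M_∞ + (M₀ − M_∞)·e^(−t/τ); t/τ = 7.83/4.899 = 1.598, so e^(−t/τ) = 0.2022.
M(t) = 562.39 + 188.1 × 0.2022 = 600.43 Gt C.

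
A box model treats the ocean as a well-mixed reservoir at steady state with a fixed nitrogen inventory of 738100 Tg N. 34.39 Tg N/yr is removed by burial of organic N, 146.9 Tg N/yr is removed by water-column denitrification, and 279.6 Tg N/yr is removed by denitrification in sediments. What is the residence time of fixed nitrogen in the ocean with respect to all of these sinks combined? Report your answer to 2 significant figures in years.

1600 yr

Total removal flux = 34.39 + 146.9 + 279.6 = 460.89 Tg N/yr.
τ = M / ΣF_out = 738100 / 460.89 = 1601 yr.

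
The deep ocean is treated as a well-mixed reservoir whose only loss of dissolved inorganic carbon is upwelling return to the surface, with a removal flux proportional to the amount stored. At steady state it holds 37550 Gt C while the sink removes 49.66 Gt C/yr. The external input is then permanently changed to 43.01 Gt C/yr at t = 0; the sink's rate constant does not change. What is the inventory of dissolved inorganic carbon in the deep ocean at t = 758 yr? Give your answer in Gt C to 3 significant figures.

34400 Gt C

Residence time τ = M₀/F₀ = 756.1 yr. The eventual steady state is M_∞ = M₀·(F₁/F₀) = 37550 × 43.01/49.66 = 32522 Gt C.
The anomaly ΔM(t) = M(t) − M_∞ decays as ΔM₀·e^(−t/τ) with ΔM₀ = 37550 − 32522 = 5028 Gt C.
At t = 758 yr, e^(−t/τ) = e^(−1.002) = 0.3670, so ΔM = 1845 Gt C and M = 32522 + 1845 = 34367 Gt C.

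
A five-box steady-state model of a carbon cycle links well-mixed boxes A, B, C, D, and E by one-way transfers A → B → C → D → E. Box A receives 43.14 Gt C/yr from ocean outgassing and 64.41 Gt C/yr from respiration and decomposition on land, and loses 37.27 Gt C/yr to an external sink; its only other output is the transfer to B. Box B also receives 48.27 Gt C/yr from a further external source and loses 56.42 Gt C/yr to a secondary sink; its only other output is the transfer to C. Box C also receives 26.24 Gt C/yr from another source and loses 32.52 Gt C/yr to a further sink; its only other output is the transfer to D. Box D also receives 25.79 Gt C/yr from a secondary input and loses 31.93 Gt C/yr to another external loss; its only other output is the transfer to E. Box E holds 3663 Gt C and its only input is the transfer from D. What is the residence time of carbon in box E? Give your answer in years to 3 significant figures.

Box A: F(A→B) = (43.14 + 64.41) − 37.27 = 70.280 Gt C/yr.
Box B: F(B→C) = (70.280 + 48.27) − 56.42 = 62.130 Gt C/yr.
Box C: F(C→D) = (62.130 + 26.24) − 32.52 = 55.850 Gt C/yr.
Box D: F(D→E) = (55.850 + 25.79) − 31.93 = 49.710 Gt C/yr.
Box E throughput = its input = 49.710 Gt C/yr; τ = 3663 / 49.710 = 73.69 yr.

73.7 yr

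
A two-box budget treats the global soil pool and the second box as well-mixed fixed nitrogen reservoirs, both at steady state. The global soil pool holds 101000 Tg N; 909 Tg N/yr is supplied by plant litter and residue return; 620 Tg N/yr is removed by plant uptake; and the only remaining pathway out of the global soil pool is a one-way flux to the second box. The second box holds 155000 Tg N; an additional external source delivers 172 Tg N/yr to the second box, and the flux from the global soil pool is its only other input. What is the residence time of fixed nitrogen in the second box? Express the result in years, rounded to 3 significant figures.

Balance the global soil pool: ΣF_in = 909.00 Tg N/yr.
Flux to the second box = ΣF_in − (620) = 289.00 Tg N/yr.
Total input to the second box = 289.00 + 172 = 461.00 Tg N/yr; at steady state this equals its total output.
τ = M / F = 155000 / 461.00 = 336.2 yr.

336 yr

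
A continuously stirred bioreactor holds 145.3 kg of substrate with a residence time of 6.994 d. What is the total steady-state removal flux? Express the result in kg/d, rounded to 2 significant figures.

F = M / τ = 145.3 / 6.994 = 20.77 kg/d.

21 kg/d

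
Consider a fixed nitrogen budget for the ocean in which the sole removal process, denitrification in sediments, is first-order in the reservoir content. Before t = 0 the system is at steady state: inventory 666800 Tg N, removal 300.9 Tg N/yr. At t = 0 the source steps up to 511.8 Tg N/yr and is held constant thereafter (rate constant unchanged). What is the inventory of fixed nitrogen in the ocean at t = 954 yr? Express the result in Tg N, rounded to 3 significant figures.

830000 Tg N

τ = M₀/F₀ = 666800/300.9 = 2216 yr; rate constant k = 1/τ.
New steady state M_∞ = F₁/k = F₁·τ = 511.8 × 2216 = 1.1342×10^6 Tg N.
M(t) = M_∞ + (M₀ − M_∞)·e^(−t/τ); t/τ = 954/2216 = 0.4305, so e^(−t/τ) = 0.6502.
M(t) = 1.1342×10^6 − 467400 × 0.6502 = 830290 Tg N.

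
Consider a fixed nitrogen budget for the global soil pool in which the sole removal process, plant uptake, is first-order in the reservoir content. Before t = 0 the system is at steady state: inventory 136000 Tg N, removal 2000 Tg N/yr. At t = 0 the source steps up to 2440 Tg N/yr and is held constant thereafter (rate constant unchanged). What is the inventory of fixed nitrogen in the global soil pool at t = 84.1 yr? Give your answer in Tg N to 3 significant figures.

157000 Tg N

The sink rate constant is k = F₀/M₀ = 2000/136000 = 0.01471 yr⁻¹.
Solving dM/dt = F₁ − kM with M(0) = M₀ gives M(t) = F₁/k + (M₀ − F₁/k)·e^(−kt).
F₁/k = 2440/0.01471 = 165920 Tg N; kt = 0.01471 × 84.1 = 1.237, e^(−kt) = 0.2903.
M(84.1) = 165920 + (136000 − 165920) × 0.2903 = 165920 − 8686 = 157230 Tg N.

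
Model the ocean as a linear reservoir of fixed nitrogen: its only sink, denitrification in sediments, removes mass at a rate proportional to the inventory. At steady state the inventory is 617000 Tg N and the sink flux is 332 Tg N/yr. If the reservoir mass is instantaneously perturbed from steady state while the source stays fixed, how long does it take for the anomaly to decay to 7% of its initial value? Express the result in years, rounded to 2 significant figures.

4900 yr

For a linear reservoir the anomaly decays as exp(−t/τ) with τ = M/F = 617000/332 = 1858 yr.
exp(−t/τ) = 0.07 ⇒ t = −τ ln(0.07) = 1858 × 2.659 = 4942 yr.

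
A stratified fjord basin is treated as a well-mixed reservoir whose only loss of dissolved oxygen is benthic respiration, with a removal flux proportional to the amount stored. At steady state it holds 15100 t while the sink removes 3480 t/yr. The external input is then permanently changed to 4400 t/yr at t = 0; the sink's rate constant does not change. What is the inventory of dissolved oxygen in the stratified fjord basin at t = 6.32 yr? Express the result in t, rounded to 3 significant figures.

Residence time τ = M₀/F₀ = 4.339 yr. The eventual steady state is M_∞ = M₀·(F₁/F₀) = 15100 × 4400/3480 = 19092 t.
The anomaly ΔM(t) = M(t) − M_∞ decays as ΔM₀·e^(−t/τ) with ΔM₀ = 15100 − 19092 = −3992 t.
At t = 6.32 yr, e^(−t/τ) = e^(−1.457) = 0.2330, so ΔM = −930.3 t and M = 19092 − 930.3 = 18162 t.

18200 t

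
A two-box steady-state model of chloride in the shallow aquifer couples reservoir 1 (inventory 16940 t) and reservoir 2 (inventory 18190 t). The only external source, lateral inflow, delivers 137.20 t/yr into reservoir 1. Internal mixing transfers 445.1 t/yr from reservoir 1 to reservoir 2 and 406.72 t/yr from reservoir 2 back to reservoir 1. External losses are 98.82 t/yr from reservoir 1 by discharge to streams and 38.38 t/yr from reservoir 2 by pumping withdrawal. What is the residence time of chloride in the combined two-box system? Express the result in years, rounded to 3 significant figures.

256 yr

Residence time in the combined system uses the total inventory and the total *external* removal — internal exchanges between the two boxes cancel.
M_total = 16940 + 18190 = 35130 t.
ΣF_external_out = 98.82 + 38.38 = 137.20 t/yr.
τ = M_total / ΣF_ext = 35130 / 137.20 = 256.0 yr.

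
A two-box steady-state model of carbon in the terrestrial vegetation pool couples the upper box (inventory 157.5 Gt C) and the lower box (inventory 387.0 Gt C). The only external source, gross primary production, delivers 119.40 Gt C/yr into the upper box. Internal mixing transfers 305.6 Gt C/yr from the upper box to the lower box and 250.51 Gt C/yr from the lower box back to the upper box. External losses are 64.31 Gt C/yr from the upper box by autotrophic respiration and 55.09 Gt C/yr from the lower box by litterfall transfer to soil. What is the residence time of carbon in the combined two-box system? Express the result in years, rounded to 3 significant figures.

Residence time in the combined system uses the total inventory and the total *external* removal — internal exchanges between the two boxes cancel.
M_total = 157.5 + 387.0 = 544.50 Gt C.
ΣF_external_out = 64.31 + 55.09 = 119.40 Gt C/yr.
τ = M_total / ΣF_ext = 544.50 / 119.40 = 4.560 yr.

4.56 yr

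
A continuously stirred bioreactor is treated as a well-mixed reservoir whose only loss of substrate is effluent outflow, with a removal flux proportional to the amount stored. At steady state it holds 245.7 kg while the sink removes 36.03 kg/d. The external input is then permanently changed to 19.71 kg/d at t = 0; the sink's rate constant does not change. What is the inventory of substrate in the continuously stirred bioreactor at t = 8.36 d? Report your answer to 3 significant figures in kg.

Residence time τ = M₀/F₀ = 6.819 d. The eventual steady state is M_∞ = M₀·(F₁/F₀) = 245.7 × 19.71/36.03 = 134.41 kg.
The anomaly ΔM(t) = M(t) − M_∞ decays as ΔM₀·e^(−t/τ) with ΔM₀ = 245.7 − 134.41 = 111.3 kg.
At t = 8.36 d, e^(−t/τ) = e^(−1.226) = 0.2935, so ΔM = 32.66 kg and M = 134.41 + 32.66 = 167.07 kg.

167 kg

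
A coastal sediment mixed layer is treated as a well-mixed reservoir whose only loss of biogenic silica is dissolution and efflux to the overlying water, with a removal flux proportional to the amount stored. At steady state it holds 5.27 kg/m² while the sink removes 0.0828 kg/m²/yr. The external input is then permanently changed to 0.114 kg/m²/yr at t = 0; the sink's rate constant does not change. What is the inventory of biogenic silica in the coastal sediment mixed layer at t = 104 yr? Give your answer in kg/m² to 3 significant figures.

τ = M₀/F₀ = 5.27/0.0828 = 63.65 yr; rate constant k = 1/τ.
New steady state M_∞ = F₁/k = F₁·τ = 0.114 × 63.65 = 7.2558 kg/m².
M(t) = M_∞ + (M₀ − M_∞)·e^(−t/τ); t/τ = 104/63.65 = 1.634, so e^(−t/τ) = 0.1951.
M(t) = 7.2558 − 1.986 × 0.1951 = 6.8683 kg/m².

6.87 kg/m²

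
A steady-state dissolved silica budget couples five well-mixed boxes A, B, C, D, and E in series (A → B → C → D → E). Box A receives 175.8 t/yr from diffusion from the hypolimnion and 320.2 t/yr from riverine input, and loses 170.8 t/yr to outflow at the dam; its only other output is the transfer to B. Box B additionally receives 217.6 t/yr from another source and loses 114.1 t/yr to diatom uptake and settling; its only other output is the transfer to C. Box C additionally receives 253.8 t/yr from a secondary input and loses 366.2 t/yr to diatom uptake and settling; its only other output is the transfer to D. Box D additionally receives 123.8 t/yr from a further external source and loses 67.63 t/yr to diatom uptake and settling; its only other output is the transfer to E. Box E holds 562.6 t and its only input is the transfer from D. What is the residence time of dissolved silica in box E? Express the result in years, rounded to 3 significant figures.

1.51 yr

Box A: F(A→B) = (175.8 + 320.2) − 170.8 = 325.20 t/yr.
Box B: F(B→C) = (325.20 + 217.6) − 114.1 = 428.70 t/yr.
Box C: F(C→D) = (428.70 + 253.8) − 366.2 = 316.30 t/yr.
Box D: F(D→E) = (316.30 + 123.8) − 67.63 = 372.47 t/yr.
Box E throughput = its input = 372.47 t/yr; τ = 562.6 / 372.47 = 1.510 yr.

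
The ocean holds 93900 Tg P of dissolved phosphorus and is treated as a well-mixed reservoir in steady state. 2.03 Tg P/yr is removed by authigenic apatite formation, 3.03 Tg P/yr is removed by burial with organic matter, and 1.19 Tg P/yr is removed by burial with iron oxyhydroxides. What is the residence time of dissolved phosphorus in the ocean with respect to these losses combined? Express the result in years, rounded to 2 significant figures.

Total removal = 2.030 + 3.030 + 1.190 = 6.2500 Tg P/yr.
τ = M / ΣF_out = 93900 / 6.2500 = 15020 yr.

15000 yr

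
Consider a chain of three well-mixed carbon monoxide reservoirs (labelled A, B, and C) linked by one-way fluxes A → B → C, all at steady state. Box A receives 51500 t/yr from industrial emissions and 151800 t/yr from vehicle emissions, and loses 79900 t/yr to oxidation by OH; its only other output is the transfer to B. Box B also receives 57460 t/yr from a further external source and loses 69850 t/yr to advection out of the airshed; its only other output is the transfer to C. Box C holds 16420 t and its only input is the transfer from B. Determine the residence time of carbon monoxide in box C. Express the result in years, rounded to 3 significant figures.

Box A: F(A→B) = (51500 + 151800) − 79900 = 123400 t/yr.
Box B: F(B→C) = (123400 + 57460) − 69850 = 111010 t/yr.
Box C throughput = its input = 111010 t/yr; τ = 16420 / 111010 = 0.1479 yr.

0.148 yr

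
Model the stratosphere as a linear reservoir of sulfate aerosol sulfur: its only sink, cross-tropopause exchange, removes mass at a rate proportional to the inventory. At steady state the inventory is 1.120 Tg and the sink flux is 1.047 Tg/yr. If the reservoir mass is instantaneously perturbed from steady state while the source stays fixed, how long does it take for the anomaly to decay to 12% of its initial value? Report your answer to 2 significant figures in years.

For a linear reservoir the anomaly decays as exp(−t/τ) with τ = M/F = 1.120/1.047 = 1.070 yr.
exp(−t/τ) = 0.12 ⇒ t = −τ ln(0.12) = 1.070 × 2.120 = 2.268 yr.

2.3 yr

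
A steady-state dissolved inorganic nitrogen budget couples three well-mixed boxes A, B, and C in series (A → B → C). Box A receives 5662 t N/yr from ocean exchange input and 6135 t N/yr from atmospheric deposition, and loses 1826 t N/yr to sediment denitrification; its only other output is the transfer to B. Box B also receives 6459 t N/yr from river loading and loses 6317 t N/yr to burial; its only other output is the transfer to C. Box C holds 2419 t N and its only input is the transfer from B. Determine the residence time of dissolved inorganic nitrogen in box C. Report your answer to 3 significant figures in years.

Box A: F(A→B) = (5662 + 6135) − 1826 = 9971.0 t N/yr.
Box B: F(B→C) = (9971.0 + 6459) − 6317 = 10113 t N/yr.
Box C throughput = its input = 10113 t N/yr; τ = 2419 / 10113 = 0.2392 yr.

0.239 yr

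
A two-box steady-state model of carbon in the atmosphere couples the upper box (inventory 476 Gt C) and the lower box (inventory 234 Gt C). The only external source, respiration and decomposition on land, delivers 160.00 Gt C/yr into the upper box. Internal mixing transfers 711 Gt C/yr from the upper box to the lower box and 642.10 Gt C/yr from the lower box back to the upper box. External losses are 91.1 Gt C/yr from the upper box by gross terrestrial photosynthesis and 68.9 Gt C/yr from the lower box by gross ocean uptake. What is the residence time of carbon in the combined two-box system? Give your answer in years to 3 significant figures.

For the system as a whole, the A↔B exchange is internal and contributes nothing to the throughput; only the external sinks remove mass.
M_total = 476 + 234 = 710.00 Gt C.
ΣF_external_out = 91.1 + 68.9 = 160.00 Gt C/yr.
τ = M_total / ΣF_ext = 710.00 / 160.00 = 4.438 yr.

4.44 yr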